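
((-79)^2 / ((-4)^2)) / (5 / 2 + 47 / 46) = 143543 / 1296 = 110.76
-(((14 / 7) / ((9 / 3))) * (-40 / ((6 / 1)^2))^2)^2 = -40000 / 59049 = -0.68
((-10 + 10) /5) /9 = 0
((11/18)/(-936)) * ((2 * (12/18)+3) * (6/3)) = -11/1944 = -0.01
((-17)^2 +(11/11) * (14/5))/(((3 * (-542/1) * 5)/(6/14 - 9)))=2918/9485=0.31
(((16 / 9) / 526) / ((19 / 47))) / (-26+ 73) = 0.00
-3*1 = -3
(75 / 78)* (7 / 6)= 175 / 156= 1.12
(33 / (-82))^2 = 1089 / 6724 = 0.16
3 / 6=1 / 2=0.50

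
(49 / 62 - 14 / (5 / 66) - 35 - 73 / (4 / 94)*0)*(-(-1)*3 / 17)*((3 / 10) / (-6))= 203679 / 105400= 1.93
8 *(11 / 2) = 44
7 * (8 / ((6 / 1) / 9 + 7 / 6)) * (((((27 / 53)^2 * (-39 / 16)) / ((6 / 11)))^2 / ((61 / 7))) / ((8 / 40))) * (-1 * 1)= -23.57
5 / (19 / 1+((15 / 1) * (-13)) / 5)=-1 / 4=-0.25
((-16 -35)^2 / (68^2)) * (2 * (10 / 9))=5 / 4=1.25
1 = 1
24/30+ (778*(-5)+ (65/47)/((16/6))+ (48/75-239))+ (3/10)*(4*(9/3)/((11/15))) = -426228479/103400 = -4122.13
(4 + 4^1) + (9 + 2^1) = 19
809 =809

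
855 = 855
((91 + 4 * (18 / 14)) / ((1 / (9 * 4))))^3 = 14221738700352 / 343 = 41462795044.76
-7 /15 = -0.47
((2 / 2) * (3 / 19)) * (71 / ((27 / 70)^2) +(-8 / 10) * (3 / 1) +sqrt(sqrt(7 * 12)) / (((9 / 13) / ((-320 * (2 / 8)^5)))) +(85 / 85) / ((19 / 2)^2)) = -65 * sqrt(2) * 21^(1 / 4) / 912 +624816052 / 8333685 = 74.76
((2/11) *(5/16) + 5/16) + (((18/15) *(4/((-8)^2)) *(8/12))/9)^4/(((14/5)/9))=0.37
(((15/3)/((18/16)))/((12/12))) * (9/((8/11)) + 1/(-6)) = 1465/27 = 54.26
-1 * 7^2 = -49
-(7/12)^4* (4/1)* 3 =-2401/1728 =-1.39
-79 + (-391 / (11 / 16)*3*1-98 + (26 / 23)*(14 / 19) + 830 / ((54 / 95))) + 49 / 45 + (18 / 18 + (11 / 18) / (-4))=-2181636643 / 5191560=-420.23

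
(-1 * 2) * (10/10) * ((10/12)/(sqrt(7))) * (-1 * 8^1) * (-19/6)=-15.96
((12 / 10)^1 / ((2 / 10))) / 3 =2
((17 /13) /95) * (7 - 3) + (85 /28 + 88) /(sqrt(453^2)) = 4010527 /15664740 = 0.26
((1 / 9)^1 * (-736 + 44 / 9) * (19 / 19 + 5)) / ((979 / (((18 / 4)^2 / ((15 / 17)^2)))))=-190162 / 14685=-12.95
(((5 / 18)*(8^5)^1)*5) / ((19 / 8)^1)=3276800 / 171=19162.57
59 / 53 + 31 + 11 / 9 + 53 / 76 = 1233757 / 36252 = 34.03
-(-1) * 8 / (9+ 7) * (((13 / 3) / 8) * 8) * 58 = 377 / 3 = 125.67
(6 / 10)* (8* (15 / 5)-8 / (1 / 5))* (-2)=96 / 5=19.20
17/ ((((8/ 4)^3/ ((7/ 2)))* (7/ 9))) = 9.56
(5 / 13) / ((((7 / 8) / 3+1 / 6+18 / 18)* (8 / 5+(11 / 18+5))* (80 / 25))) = 0.01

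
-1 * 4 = -4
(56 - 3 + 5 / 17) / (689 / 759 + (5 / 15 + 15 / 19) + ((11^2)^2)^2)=0.00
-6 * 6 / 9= -4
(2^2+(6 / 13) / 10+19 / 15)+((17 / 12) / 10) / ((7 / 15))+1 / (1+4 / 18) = 6.43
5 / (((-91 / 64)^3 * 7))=-1310720 / 5274997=-0.25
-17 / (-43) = 17 / 43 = 0.40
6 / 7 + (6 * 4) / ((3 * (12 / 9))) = 48 / 7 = 6.86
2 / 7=0.29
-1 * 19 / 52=-19 / 52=-0.37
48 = 48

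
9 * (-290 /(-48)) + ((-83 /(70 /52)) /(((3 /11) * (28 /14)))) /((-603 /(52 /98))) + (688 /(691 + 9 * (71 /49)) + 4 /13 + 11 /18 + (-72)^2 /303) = 73.48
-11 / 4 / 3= -11 / 12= -0.92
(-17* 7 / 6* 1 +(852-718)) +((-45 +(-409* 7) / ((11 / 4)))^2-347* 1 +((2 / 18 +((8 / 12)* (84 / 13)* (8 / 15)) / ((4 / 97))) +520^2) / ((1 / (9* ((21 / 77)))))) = 86980926191 / 47190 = 1843206.74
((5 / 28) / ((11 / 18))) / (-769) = -45 / 118426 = -0.00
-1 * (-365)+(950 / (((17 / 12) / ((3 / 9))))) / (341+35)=292110 / 799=365.59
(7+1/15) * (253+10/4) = 27083/15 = 1805.53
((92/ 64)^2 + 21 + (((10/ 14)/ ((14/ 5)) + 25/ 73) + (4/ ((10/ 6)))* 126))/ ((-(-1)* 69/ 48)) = 1492903469/ 6581680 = 226.83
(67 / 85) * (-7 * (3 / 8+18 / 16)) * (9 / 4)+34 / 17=-11303 / 680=-16.62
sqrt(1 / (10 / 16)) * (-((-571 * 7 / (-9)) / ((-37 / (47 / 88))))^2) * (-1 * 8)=35291003881 * sqrt(10) / 268351380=415.87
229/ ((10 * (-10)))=-229/ 100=-2.29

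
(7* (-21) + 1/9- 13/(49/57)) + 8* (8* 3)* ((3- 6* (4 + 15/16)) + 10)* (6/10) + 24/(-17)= -77917187/37485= -2078.62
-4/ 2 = -2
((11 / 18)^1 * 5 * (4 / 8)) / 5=11 / 36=0.31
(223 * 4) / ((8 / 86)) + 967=10556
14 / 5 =2.80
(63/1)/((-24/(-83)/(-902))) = -786093/4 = -196523.25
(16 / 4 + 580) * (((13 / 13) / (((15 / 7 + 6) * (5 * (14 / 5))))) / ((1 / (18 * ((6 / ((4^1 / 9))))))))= 23652 / 19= 1244.84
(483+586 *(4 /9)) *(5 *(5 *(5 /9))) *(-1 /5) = -167275 /81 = -2065.12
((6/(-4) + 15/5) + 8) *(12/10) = 57/5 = 11.40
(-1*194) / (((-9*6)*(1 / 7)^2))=4753 / 27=176.04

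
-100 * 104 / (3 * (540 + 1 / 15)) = -6.42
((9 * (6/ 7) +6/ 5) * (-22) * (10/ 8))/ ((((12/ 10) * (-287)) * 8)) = 0.09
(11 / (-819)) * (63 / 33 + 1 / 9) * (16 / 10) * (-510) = 54400 / 2457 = 22.14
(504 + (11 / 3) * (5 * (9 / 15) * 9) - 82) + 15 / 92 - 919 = -397.84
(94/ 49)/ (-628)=-47/ 15386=-0.00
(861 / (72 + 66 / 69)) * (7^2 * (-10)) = -5782.76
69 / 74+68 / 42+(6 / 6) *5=11735 / 1554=7.55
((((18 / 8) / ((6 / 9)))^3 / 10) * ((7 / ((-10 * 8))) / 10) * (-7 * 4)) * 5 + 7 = 2398067 / 204800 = 11.71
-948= -948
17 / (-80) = -17 / 80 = -0.21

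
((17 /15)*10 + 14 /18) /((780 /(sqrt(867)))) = 1853*sqrt(3) /7020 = 0.46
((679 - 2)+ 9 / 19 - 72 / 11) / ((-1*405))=-140224 / 84645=-1.66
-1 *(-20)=20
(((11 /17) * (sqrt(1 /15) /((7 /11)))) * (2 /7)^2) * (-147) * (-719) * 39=13571844 * sqrt(15) /595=88342.06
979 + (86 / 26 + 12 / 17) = 217246 / 221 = 983.01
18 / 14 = 9 / 7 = 1.29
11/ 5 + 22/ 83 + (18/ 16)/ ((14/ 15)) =170601/ 46480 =3.67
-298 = -298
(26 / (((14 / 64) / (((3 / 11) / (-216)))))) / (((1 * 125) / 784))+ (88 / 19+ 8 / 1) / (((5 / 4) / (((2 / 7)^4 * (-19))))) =-65982848 / 29712375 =-2.22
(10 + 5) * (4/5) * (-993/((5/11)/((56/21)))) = -349536/5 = -69907.20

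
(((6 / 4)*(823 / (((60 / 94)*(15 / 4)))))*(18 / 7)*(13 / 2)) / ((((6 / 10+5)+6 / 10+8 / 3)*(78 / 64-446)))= -144821664 / 66254615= -2.19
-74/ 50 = -37/ 25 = -1.48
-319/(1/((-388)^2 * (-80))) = 3841882880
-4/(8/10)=-5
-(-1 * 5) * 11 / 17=55 / 17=3.24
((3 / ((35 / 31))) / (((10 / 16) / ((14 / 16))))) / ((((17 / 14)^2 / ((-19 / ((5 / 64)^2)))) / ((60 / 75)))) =-5674303488 / 903125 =-6282.97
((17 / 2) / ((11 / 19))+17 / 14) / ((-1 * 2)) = -612 / 77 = -7.95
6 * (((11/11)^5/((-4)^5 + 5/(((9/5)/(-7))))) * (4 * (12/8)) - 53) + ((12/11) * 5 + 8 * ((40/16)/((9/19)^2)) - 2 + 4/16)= -7537141115/33469524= -225.19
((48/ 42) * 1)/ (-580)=-2/ 1015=-0.00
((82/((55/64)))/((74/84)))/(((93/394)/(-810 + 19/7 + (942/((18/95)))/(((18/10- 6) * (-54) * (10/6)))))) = -1862071838464/5109885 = -364405.82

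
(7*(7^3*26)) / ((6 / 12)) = 124852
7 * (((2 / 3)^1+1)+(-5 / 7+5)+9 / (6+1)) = 152 / 3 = 50.67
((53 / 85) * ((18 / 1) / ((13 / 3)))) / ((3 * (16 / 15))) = 1431 / 1768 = 0.81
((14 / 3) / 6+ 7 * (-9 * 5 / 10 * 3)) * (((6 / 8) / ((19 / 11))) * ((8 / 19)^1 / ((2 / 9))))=-55671 / 722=-77.11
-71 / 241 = -0.29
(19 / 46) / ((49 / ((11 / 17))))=209 / 38318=0.01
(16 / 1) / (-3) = -16 / 3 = -5.33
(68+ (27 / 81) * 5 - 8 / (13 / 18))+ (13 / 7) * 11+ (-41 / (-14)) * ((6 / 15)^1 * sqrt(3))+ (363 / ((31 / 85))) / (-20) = 31.28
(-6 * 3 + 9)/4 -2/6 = -31/12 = -2.58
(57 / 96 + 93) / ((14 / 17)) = 50915 / 448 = 113.65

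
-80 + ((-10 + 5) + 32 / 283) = -24023 / 283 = -84.89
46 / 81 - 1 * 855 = -854.43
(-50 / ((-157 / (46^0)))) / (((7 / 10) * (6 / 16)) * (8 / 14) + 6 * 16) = 0.00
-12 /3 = -4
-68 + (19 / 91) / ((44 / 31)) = -271683 / 4004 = -67.85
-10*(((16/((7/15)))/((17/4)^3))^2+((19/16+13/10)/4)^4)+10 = 8073215243649083919/1240193702035456000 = 6.51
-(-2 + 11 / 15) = 19 / 15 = 1.27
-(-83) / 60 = 83 / 60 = 1.38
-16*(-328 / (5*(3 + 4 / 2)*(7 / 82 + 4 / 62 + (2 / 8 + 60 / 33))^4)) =51331828489685537947648 / 5918737148719572270025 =8.67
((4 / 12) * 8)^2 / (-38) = -32 / 171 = -0.19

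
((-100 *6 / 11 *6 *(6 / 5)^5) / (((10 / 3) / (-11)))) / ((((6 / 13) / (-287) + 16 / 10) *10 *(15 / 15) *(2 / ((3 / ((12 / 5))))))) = 195832728 / 1863625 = 105.08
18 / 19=0.95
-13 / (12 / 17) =-18.42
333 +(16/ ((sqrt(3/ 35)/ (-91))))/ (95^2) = 333 - 1456* sqrt(105)/ 27075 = 332.45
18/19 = 0.95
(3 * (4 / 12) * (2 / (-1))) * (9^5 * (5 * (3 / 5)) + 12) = -354318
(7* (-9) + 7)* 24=-1344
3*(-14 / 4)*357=-7497 / 2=-3748.50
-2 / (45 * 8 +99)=-2 / 459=-0.00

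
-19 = -19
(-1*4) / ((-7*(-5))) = -4 / 35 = -0.11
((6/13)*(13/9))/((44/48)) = 8/11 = 0.73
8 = 8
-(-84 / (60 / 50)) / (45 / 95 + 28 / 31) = 50.84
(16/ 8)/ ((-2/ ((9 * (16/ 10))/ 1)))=-72/ 5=-14.40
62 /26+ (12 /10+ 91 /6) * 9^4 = 13959931 /130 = 107384.08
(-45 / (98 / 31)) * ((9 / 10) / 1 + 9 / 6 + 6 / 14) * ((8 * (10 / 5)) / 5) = -220968 / 1715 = -128.84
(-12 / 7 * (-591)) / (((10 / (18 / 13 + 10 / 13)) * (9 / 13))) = 1576 / 5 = 315.20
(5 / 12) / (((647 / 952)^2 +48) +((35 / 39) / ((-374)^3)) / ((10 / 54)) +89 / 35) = 1666188924400 / 203960490538449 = 0.01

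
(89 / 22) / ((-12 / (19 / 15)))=-1691 / 3960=-0.43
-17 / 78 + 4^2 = 1231 / 78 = 15.78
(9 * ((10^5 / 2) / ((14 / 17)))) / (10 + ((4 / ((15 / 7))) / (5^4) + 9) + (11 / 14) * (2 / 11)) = 28540.32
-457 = -457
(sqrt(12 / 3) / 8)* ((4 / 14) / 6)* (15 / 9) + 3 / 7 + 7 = 7.45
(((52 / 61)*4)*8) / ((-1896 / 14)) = -2912 / 14457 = -0.20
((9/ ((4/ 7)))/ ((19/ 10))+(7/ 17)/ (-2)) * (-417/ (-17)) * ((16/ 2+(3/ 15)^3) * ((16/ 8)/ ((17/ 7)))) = 15258261018/ 11668375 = 1307.66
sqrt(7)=2.65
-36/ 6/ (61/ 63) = -378/ 61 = -6.20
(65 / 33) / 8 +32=8513 / 264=32.25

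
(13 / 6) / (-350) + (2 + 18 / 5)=11747 / 2100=5.59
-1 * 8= -8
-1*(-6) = 6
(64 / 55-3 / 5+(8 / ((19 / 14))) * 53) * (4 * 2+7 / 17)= 4251897 / 1615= 2632.75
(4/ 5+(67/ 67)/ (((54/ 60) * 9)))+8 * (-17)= -54706/ 405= -135.08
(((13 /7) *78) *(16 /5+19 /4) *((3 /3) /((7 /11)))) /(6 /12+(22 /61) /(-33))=162273969 /43855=3700.24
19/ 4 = 4.75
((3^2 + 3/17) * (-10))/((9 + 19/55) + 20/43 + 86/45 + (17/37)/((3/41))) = -1228570200/241001639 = -5.10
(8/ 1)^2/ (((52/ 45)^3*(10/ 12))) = 109350/ 2197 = 49.77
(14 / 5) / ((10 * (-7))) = -1 / 25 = -0.04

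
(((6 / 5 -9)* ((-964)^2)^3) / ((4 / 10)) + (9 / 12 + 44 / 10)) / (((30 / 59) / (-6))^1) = 18466254730389902985283 / 100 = 184662547303899029852.83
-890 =-890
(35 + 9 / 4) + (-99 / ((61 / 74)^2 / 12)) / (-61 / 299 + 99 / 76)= -577481517263 / 371579060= -1554.13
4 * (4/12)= 4/3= 1.33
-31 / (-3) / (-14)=-31 / 42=-0.74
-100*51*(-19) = 96900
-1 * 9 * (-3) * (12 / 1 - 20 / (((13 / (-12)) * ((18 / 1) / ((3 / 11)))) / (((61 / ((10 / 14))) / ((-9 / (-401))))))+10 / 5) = 4163502 / 143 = 29115.40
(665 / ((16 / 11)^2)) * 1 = 80465 / 256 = 314.32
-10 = -10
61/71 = 0.86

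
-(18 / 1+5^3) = -143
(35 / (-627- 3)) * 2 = -1 / 9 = -0.11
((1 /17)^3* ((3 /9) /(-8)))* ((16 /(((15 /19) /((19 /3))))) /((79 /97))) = -70034 /52397145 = -0.00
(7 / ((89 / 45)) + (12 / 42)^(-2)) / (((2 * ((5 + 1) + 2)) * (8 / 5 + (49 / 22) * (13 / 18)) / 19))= 52865505 / 9046672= 5.84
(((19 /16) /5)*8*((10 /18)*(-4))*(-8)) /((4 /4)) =304 /9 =33.78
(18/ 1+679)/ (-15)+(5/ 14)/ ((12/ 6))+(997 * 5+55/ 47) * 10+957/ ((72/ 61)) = 666240867/ 13160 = 50626.21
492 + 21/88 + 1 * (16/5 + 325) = 360993/440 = 820.44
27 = 27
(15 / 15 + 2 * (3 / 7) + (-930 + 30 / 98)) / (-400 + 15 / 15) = 45464 / 19551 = 2.33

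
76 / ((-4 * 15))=-19 / 15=-1.27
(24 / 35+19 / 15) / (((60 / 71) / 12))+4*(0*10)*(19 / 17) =27.72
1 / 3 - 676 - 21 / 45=-10142 / 15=-676.13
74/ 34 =37/ 17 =2.18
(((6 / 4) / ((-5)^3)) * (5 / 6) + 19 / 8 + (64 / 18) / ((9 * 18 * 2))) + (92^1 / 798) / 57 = 876140959 / 368436600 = 2.38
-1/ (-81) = 1/ 81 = 0.01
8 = 8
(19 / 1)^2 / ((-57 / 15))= -95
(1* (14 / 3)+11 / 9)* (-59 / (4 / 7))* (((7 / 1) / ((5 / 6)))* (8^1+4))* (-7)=2145122 / 5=429024.40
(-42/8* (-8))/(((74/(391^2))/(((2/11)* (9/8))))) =28894509/1628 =17748.47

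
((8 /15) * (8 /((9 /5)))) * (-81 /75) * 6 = -384 /25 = -15.36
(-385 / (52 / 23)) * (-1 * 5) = 44275 / 52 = 851.44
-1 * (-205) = 205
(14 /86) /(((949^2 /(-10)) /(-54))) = 0.00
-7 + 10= 3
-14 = -14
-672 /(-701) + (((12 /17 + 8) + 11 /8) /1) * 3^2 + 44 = 12935815 /95336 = 135.69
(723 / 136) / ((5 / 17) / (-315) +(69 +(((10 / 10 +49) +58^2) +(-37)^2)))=45549 / 41571928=0.00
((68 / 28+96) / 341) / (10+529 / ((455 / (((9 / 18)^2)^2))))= 716560 / 25005189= 0.03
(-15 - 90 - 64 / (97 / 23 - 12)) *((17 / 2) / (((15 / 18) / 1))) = -883473 / 895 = -987.12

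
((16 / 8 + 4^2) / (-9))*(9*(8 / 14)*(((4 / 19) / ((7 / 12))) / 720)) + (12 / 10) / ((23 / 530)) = 2960028 / 107065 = 27.65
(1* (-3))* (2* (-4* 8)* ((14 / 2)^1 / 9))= 448 / 3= 149.33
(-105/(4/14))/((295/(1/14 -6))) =1743/236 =7.39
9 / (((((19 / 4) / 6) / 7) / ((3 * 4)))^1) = 18144 / 19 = 954.95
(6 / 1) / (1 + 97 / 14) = 28 / 37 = 0.76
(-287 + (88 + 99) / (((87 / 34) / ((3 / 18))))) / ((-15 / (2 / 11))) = 143456 / 43065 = 3.33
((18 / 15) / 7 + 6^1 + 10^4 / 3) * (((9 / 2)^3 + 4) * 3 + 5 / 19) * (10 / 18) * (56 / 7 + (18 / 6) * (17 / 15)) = 1903010527 / 315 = 6041303.26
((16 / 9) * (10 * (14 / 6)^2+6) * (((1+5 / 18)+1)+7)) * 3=726784 / 243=2990.88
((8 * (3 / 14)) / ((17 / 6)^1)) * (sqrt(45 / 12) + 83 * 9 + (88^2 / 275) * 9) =36 * sqrt(15) / 119 + 257256 / 425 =606.48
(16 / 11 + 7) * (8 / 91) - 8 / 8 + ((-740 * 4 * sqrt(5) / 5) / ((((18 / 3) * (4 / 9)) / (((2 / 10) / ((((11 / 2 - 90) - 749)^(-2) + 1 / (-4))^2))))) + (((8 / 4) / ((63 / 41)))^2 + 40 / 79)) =87151907 / 44837793 - 9143113303996064 * sqrt(5) / 12870225250215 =-1586.58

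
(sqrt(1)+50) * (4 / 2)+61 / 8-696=-4691 / 8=-586.38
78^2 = 6084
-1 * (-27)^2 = -729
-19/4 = -4.75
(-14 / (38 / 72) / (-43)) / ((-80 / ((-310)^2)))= -605430 / 817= -741.04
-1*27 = -27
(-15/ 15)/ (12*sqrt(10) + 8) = 1/ 172 - 3*sqrt(10)/ 344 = -0.02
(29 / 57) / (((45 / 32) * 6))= 464 / 7695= 0.06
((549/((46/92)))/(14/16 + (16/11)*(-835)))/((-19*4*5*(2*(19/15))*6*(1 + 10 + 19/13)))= 8723/694005894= 0.00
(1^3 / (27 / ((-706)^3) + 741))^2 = 123830665318305856 / 67993065529559938537641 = 0.00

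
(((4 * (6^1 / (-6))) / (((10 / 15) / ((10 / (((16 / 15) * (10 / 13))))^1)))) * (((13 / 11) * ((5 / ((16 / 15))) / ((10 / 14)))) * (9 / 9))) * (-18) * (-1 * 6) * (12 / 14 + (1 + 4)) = -126281025 / 352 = -358752.91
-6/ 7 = -0.86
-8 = -8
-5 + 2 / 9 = -43 / 9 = -4.78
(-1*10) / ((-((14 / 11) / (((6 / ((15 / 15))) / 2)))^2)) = 5445 / 98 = 55.56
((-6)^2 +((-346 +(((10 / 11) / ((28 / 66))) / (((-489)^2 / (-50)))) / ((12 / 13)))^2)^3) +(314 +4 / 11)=26566078838261513688187674274331734437853853703158942435 / 15483431201142926988857790895508560910016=1715774655704254.27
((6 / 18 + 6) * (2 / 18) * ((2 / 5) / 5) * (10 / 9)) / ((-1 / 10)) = -152 / 243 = -0.63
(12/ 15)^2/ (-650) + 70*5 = 2843742/ 8125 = 350.00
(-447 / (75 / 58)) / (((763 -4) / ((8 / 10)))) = -34568 / 94875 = -0.36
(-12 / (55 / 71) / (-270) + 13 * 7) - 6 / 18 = 224542 / 2475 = 90.72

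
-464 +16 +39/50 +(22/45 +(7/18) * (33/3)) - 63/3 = -34759/75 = -463.45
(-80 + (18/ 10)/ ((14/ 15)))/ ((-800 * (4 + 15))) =1093/ 212800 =0.01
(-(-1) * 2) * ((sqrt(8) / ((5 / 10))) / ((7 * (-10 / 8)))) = -32 * sqrt(2) / 35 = -1.29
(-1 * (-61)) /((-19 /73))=-4453 /19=-234.37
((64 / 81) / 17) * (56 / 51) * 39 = 46592 / 23409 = 1.99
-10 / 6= -5 / 3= -1.67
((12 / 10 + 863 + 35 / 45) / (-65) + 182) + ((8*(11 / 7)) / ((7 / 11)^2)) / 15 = 171321478 / 1003275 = 170.76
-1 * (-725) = 725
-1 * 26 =-26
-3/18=-1/6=-0.17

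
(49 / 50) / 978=49 / 48900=0.00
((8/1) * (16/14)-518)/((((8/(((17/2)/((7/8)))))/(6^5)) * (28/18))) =-1059452784/343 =-3088783.63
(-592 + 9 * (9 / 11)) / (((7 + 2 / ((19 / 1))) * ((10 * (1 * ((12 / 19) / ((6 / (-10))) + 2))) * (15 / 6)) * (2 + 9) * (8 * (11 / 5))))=-2321591 / 129373200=-0.02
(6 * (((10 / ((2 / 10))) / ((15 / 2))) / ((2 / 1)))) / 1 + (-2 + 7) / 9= 185 / 9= 20.56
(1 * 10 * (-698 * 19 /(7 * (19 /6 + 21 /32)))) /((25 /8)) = -20370432 /12845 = -1585.86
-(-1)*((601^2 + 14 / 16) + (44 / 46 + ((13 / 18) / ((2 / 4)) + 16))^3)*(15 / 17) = 7668307309405 / 23652648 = 324205.02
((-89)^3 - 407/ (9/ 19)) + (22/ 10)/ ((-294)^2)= -305044841069/ 432180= -705828.22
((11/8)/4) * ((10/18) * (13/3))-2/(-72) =739/864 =0.86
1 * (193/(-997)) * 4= -772/997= -0.77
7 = 7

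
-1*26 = -26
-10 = -10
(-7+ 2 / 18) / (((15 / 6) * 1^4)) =-124 / 45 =-2.76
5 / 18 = 0.28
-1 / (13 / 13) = -1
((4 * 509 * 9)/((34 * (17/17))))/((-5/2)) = -18324/85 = -215.58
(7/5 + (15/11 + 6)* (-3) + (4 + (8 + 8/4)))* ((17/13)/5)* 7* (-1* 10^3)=1751680/143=12249.51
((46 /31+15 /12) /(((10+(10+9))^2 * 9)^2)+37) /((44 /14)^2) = 4293141922181 /1146100765392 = 3.75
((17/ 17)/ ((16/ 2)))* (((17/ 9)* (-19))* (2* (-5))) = 1615/ 36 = 44.86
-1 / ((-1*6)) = 1 / 6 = 0.17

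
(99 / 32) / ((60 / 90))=297 / 64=4.64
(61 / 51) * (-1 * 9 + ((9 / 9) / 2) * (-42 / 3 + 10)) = -671 / 51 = -13.16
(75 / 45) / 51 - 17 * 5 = -13000 / 153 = -84.97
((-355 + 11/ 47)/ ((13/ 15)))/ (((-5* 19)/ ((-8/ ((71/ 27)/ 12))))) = -129657024/ 824239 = -157.31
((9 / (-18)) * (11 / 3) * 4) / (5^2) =-22 / 75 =-0.29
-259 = -259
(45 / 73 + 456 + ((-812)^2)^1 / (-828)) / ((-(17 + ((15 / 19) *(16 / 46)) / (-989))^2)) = 41687619127029311 / 35465369017268097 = 1.18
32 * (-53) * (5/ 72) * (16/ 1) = -16960/ 9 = -1884.44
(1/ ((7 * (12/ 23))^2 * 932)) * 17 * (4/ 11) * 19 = 170867/ 18084528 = 0.01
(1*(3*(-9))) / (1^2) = -27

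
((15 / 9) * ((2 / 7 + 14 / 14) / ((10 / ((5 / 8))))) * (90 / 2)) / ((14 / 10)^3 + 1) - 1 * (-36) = 219039 / 5824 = 37.61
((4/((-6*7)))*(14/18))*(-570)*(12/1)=1520/3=506.67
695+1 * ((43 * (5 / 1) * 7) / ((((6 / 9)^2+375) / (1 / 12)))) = 9398135 / 13516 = 695.33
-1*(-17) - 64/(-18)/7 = 1103/63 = 17.51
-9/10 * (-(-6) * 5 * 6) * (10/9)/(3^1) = -60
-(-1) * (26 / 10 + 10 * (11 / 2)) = 288 / 5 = 57.60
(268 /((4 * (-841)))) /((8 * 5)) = -67 /33640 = -0.00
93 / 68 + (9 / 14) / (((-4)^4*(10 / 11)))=834963 / 609280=1.37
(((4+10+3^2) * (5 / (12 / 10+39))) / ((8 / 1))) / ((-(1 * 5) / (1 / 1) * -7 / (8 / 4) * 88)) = 115 / 495264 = 0.00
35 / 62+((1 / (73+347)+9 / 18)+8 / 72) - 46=-1750747 / 39060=-44.82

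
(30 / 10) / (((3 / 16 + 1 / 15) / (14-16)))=-1440 / 61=-23.61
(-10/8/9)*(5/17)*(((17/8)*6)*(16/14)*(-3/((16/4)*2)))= 25/112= 0.22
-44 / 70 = -22 / 35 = -0.63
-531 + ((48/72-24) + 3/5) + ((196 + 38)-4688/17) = -595.50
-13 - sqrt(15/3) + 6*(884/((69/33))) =58045/23 - sqrt(5) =2521.46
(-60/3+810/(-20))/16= -121/32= -3.78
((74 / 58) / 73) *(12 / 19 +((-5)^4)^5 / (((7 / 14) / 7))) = 938606262207031694 / 40223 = 23335063575741.04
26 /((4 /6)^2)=117 /2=58.50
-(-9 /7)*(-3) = -27 /7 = -3.86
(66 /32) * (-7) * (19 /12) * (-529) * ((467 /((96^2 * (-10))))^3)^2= 8027887569311662161263 /39213424469105111281434624000000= 0.00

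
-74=-74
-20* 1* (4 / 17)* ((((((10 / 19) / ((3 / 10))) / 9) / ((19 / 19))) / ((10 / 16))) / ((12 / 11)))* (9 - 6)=-35200 / 8721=-4.04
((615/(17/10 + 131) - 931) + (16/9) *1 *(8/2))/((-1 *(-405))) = -2195731/967383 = -2.27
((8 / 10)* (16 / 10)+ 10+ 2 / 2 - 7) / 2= 66 / 25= 2.64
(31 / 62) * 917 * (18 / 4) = 8253 / 4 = 2063.25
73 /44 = 1.66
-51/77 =-0.66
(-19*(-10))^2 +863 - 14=36949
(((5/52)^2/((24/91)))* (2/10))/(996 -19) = 35/4877184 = 0.00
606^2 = 367236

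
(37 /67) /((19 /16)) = 592 /1273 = 0.47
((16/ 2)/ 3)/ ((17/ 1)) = 8/ 51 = 0.16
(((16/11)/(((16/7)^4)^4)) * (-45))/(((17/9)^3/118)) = -64322170952809887495/31153668436733915561984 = -0.00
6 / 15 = 0.40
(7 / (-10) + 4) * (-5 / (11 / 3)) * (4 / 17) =-18 / 17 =-1.06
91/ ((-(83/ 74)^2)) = -498316/ 6889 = -72.34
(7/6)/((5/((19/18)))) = 0.25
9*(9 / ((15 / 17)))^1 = 91.80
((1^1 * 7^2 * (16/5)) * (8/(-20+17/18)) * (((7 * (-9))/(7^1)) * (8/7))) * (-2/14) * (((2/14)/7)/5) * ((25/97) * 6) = -995328/1630279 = -0.61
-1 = -1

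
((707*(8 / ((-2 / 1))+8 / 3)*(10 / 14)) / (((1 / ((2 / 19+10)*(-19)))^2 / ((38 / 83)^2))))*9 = -46825895.33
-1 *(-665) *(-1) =-665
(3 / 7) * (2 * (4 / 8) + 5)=18 / 7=2.57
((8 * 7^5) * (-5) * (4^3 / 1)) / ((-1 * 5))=8605184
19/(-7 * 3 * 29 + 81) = -19/528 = -0.04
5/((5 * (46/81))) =1.76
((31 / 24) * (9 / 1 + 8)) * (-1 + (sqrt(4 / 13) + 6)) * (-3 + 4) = 527 * sqrt(13) / 156 + 2635 / 24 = 121.97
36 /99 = 0.36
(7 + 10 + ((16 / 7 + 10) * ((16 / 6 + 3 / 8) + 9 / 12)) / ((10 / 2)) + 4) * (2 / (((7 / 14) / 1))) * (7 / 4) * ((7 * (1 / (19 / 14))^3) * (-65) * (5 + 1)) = -1589740516 / 6859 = -231774.39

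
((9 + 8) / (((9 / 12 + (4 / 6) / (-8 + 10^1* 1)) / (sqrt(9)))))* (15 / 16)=44.13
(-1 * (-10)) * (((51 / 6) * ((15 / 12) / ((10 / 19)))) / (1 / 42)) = 33915 / 4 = 8478.75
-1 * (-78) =78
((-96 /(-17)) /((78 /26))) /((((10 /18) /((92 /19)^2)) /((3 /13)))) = 7312896 /398905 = 18.33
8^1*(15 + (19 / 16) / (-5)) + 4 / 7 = 118.67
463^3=99252847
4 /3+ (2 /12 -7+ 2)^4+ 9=720673 /1296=556.07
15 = 15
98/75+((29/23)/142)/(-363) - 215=-6333646747/29638950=-213.69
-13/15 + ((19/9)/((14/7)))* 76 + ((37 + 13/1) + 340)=21121/45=469.36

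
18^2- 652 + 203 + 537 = 412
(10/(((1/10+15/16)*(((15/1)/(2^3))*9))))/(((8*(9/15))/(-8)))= -6400/6723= -0.95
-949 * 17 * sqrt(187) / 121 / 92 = -16133 * sqrt(187) / 11132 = -19.82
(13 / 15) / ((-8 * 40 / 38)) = -0.10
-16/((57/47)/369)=-92496/19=-4868.21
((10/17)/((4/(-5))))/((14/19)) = -475/476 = -1.00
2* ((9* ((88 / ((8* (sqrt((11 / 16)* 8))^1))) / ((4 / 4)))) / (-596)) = -0.14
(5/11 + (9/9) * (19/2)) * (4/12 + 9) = 1022/11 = 92.91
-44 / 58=-22 / 29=-0.76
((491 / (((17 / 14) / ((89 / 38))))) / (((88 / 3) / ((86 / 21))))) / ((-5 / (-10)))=1879057 / 7106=264.43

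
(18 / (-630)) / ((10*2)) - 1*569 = -398301 / 700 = -569.00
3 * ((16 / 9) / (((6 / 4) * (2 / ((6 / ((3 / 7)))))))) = 224 / 9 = 24.89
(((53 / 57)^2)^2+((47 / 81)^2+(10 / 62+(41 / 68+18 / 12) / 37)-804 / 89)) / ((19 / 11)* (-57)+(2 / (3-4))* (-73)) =-504775195981128457 / 3104191230602096772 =-0.16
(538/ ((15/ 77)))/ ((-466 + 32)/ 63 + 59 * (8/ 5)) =5649/ 179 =31.56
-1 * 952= -952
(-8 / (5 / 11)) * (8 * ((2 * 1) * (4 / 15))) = -5632 / 75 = -75.09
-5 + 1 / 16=-79 / 16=-4.94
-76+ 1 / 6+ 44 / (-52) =-5981 / 78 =-76.68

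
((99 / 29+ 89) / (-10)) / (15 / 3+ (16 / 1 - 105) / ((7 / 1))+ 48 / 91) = 1.29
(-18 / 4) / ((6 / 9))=-27 / 4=-6.75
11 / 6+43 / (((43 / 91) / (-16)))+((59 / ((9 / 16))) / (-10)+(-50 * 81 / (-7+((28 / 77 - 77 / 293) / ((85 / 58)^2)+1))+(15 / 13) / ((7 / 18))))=-709684699541 / 908262810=-781.36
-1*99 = -99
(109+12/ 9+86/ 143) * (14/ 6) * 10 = 3331370/ 1287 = 2588.48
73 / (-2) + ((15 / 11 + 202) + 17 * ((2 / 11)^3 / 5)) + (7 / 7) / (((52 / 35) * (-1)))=57518977 / 346060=166.21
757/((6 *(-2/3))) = -189.25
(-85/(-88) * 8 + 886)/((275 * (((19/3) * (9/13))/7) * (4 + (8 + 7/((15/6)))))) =298207/850630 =0.35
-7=-7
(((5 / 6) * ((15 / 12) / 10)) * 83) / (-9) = -415 / 432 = -0.96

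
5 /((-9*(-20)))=0.03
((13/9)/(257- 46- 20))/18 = 13/30942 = 0.00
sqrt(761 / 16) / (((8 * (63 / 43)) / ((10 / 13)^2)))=1075 * sqrt(761) / 85176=0.35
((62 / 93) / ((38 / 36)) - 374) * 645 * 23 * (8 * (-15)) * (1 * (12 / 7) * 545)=82591951752000 / 133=620992118436.09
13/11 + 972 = 10705/11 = 973.18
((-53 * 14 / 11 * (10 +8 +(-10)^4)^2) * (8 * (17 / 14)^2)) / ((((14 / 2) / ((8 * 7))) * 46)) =-24595505323328 / 1771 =-13887919437.23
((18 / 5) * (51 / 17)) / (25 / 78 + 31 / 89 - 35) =-374868 / 1191635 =-0.31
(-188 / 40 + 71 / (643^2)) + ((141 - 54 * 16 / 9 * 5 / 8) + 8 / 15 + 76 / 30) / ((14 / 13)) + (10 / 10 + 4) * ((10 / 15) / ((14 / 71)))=559811011 / 6201735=90.27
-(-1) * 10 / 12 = 5 / 6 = 0.83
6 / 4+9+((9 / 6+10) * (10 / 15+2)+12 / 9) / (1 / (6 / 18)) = 127 / 6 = 21.17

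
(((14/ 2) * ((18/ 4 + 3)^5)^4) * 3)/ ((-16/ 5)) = -34915195665836334228515625/ 16777216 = -2081107834925433053.29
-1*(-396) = 396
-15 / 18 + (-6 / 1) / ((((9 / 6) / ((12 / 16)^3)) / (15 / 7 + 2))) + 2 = -1957 / 336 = -5.82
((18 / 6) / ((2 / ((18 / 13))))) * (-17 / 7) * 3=-1377 / 91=-15.13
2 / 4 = 1 / 2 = 0.50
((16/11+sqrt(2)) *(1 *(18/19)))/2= 9 *sqrt(2)/19+144/209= 1.36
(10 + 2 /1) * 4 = 48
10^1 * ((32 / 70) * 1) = 32 / 7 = 4.57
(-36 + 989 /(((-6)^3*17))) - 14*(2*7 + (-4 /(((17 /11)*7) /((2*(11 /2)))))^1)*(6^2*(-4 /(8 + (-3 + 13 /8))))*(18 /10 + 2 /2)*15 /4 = 362908783 /11448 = 31700.63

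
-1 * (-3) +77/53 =4.45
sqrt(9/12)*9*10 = 45*sqrt(3) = 77.94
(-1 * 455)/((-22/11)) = 455/2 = 227.50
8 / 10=4 / 5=0.80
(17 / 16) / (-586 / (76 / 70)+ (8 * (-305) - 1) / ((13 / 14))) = -4199 / 12521936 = -0.00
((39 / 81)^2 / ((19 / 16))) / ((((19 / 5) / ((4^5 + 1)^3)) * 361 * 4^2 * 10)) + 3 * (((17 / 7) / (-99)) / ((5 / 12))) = 70054967970401 / 73153086930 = 957.65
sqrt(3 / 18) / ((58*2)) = sqrt(6) / 696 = 0.00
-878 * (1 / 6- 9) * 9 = 69801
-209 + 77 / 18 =-3685 / 18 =-204.72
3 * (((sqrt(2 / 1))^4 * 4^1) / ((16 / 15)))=45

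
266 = 266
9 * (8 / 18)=4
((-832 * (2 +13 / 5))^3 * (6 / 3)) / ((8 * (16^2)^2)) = -26730899 / 125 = -213847.19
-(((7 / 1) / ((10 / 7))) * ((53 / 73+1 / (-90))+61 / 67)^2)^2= -629151802583673093616231921 / 3754574178583314321000000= -167.57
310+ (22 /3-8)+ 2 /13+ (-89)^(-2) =95606509 /308919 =309.49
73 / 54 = 1.35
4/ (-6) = -2/ 3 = -0.67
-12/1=-12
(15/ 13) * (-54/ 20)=-3.12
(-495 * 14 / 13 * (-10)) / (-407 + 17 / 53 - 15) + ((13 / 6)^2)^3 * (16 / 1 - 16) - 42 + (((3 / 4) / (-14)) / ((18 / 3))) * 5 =-1779503533 / 32540144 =-54.69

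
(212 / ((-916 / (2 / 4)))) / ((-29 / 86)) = 0.34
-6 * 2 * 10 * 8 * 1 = -960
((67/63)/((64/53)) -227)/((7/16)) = -911713/1764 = -516.84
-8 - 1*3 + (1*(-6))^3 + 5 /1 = -222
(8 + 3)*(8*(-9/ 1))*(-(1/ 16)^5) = 99/ 131072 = 0.00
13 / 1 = 13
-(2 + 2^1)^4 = -256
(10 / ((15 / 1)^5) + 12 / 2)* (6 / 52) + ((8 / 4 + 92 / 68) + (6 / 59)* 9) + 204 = 137934698503 / 660099375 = 208.96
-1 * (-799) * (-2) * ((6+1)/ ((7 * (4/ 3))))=-2397/ 2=-1198.50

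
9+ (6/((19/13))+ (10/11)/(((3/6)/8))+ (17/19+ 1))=325/11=29.55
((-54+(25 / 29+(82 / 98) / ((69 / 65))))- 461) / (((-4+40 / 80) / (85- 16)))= 100666850 / 9947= 10120.32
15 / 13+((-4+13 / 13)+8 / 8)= -11 / 13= -0.85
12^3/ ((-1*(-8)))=216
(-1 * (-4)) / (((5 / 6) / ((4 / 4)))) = 24 / 5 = 4.80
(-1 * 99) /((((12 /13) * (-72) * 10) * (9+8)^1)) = 143 /16320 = 0.01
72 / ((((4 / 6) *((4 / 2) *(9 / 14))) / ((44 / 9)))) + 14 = 1274 / 3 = 424.67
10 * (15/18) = 25/3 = 8.33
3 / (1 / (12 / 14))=18 / 7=2.57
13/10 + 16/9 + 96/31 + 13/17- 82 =-3560131/47430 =-75.06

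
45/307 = 0.15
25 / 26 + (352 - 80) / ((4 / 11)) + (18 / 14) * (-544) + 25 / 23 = 211895 / 4186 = 50.62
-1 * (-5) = 5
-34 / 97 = -0.35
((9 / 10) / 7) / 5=9 / 350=0.03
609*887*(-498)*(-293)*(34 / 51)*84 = 4413934686672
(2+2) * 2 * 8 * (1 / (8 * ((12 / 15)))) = 10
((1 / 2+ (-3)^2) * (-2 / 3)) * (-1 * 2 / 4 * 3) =19 / 2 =9.50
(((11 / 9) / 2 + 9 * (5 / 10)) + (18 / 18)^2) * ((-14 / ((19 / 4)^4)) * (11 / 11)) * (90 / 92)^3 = -249480000 / 1585615607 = -0.16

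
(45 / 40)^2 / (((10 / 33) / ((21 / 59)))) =56133 / 37760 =1.49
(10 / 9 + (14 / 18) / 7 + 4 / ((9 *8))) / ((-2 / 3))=-23 / 12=-1.92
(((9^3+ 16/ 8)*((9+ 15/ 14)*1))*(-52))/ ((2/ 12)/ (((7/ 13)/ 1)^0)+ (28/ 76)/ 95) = -29022732180/ 12929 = -2244777.80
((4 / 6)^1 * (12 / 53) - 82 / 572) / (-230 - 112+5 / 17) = -1955 / 88052822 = -0.00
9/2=4.50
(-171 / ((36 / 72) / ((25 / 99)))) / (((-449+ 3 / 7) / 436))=144970 / 1727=83.94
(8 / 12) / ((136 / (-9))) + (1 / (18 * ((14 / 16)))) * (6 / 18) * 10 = 2153 / 12852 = 0.17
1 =1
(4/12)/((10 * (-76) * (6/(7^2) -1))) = 49/98040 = 0.00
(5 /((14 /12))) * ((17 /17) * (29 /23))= 870 /161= 5.40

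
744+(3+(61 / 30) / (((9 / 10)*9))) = 181582 / 243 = 747.25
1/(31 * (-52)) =-1/1612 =-0.00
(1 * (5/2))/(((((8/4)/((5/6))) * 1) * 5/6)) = 5/4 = 1.25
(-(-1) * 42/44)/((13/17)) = 357/286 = 1.25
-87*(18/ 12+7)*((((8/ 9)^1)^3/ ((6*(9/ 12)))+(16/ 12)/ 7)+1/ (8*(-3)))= -55225367/ 244944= -225.46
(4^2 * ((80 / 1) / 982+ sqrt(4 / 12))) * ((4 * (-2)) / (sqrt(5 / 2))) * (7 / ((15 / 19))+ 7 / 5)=-19712 * sqrt(30) / 225 - 157696 * sqrt(10) / 7365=-547.56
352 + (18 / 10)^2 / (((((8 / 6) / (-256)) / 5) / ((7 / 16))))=-5044 / 5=-1008.80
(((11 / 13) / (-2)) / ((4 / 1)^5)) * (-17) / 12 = 187 / 319488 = 0.00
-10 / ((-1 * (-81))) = -10 / 81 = -0.12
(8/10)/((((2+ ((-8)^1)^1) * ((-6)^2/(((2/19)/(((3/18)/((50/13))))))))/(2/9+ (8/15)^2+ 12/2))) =-1952/33345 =-0.06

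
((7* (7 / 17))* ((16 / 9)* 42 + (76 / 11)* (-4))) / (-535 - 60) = -10864 / 47685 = -0.23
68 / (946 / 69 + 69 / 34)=159528 / 36925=4.32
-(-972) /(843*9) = 36 /281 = 0.13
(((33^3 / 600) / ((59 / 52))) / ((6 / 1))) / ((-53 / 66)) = -1712997 / 156350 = -10.96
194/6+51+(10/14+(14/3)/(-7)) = 1751/21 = 83.38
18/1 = 18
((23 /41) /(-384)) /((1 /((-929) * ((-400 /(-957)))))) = 534175 /941688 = 0.57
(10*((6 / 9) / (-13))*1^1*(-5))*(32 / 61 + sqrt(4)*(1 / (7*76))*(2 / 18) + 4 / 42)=4528850 / 2847663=1.59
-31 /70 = -0.44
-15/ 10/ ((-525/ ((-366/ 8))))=-183/ 1400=-0.13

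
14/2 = 7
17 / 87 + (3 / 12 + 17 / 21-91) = -72873 / 812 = -89.75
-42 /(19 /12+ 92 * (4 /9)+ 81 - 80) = -1512 /1565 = -0.97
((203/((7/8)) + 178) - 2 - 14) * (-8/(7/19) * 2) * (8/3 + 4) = -2395520/21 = -114072.38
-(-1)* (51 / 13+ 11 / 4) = 347 / 52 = 6.67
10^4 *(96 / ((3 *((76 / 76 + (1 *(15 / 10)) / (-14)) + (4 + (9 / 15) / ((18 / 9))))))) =44800000 / 727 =61623.11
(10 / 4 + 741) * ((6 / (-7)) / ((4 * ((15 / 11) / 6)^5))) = -5747588088 / 21875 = -262746.88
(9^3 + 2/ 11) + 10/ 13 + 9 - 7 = 104669/ 143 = 731.95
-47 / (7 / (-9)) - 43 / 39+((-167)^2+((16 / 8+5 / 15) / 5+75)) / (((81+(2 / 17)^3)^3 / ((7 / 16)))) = 81693552004255253120143 / 1376493530368640633040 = 59.35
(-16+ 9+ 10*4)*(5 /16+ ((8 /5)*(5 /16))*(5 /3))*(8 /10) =121 /4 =30.25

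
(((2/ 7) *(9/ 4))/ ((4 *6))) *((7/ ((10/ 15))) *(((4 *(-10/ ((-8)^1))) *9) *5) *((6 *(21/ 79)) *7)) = 893025/ 1264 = 706.51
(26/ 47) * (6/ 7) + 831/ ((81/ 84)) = 862.25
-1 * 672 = -672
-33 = -33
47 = 47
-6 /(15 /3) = -6 /5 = -1.20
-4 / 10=-2 / 5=-0.40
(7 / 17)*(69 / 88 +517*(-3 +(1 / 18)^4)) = -12530591017 / 19630512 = -638.32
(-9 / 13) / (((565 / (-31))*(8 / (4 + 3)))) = 1953 / 58760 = 0.03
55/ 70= 11/ 14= 0.79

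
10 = 10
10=10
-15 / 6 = -5 / 2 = -2.50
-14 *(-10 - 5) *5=1050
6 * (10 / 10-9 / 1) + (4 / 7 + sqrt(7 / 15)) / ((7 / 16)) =-2288 / 49 + 16 * sqrt(105) / 105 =-45.13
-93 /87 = -1.07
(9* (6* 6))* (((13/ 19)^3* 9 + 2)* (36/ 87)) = 130213008/ 198911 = 654.63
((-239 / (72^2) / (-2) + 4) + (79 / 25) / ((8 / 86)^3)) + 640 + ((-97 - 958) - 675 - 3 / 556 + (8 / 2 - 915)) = 69487873979 / 36028800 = 1928.68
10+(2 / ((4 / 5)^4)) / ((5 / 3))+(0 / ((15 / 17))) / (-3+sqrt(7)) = 12.93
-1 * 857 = -857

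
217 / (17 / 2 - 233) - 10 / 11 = -9264 / 4939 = -1.88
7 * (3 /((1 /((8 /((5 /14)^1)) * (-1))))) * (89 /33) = -69776 /55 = -1268.65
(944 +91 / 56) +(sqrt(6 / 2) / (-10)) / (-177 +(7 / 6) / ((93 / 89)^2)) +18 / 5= 25947 *sqrt(3) / 45648955 +37969 / 40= 949.23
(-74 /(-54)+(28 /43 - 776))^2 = 807462190921 /1347921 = 599042.67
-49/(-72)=49/72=0.68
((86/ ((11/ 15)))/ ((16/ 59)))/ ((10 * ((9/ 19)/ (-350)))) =-8435525/ 264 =-31952.75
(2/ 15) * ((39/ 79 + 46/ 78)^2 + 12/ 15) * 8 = 1498903424/ 711942075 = 2.11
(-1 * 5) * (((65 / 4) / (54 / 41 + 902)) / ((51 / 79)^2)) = -83161325 / 385322544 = -0.22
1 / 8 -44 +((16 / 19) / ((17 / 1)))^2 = -43.87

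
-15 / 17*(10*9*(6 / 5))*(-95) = 153900 / 17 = 9052.94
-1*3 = -3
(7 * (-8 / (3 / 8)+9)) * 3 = -259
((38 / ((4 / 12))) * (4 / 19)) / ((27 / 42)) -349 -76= -1163 / 3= -387.67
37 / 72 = 0.51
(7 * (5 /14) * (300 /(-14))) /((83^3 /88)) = -33000 /4002509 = -0.01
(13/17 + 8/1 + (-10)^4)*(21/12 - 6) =-170149/4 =-42537.25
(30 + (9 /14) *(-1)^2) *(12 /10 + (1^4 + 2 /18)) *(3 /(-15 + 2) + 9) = 21736 /35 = 621.03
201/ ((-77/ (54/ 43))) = -10854/ 3311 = -3.28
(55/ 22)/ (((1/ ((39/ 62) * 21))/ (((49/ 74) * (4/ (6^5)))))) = 22295/ 1982016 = 0.01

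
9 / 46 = 0.20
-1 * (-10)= 10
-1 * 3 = -3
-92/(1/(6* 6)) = -3312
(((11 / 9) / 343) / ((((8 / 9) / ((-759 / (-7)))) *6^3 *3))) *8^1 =2783 / 518616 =0.01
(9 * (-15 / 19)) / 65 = -27 / 247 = -0.11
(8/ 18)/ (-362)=-2/ 1629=-0.00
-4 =-4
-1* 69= -69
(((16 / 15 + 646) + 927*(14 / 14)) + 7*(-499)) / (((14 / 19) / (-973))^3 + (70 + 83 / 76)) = -302983027539008 / 11224830437025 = -26.99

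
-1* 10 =-10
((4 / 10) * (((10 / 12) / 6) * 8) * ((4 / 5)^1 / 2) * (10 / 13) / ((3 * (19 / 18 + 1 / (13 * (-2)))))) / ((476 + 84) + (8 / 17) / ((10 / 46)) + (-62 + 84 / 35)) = 40 / 448539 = 0.00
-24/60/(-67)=2/335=0.01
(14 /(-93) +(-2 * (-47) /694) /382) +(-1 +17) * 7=1378831079 /12327522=111.85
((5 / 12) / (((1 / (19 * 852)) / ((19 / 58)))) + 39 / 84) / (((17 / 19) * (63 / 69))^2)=342702846043 / 103488588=3311.50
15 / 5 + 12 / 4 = 6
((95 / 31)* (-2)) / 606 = -95 / 9393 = -0.01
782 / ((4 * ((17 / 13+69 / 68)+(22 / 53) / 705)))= 6457494030 / 76729793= 84.16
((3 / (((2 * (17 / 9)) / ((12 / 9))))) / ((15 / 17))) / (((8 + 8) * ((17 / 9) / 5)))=27 / 136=0.20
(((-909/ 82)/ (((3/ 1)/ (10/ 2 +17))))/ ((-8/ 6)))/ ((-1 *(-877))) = 9999/ 143828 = 0.07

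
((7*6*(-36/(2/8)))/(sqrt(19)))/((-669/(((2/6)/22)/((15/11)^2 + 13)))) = 1848*sqrt(19)/3809063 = 0.00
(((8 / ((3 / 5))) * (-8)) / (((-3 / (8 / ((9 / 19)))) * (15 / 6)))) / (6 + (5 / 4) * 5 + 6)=77824 / 5913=13.16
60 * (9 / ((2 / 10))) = 2700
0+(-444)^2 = 197136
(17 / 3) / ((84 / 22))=187 / 126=1.48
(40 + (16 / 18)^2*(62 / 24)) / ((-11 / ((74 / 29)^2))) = -55942816 / 2247993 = -24.89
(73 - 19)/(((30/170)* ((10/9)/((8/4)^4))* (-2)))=-11016/5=-2203.20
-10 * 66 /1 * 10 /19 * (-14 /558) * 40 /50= 6.97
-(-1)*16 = 16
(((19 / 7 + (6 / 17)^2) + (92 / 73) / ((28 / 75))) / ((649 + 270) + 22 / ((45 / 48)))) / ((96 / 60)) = 17208075 / 4175476046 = 0.00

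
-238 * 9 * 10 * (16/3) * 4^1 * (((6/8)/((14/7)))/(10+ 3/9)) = -514080/31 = -16583.23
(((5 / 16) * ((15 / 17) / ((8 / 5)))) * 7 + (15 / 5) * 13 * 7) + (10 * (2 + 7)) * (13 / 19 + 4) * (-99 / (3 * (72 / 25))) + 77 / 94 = -8852231267 / 1943168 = -4555.57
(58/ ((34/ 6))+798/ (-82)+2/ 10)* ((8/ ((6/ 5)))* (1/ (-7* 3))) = -9808/ 43911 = -0.22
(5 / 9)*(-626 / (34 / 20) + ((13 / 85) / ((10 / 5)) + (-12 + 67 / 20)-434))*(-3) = 1351.35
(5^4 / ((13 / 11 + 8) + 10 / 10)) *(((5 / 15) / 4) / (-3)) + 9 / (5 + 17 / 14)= -30031 / 116928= -0.26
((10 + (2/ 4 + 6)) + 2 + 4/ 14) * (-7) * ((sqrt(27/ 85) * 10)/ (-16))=789 * sqrt(255)/ 272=46.32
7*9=63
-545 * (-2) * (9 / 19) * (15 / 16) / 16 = 73575 / 2432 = 30.25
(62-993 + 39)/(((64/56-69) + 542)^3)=-305956/36561310759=-0.00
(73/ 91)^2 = 5329/ 8281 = 0.64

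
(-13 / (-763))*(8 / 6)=0.02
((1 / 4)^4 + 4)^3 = 1076890625 / 16777216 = 64.19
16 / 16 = 1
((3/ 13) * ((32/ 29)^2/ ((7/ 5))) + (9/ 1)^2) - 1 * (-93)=13331754/ 76531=174.20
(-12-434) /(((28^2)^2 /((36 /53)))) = -0.00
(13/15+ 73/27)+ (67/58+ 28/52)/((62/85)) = 37186111/6310980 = 5.89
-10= -10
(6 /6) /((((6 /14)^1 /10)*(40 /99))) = 231 /4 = 57.75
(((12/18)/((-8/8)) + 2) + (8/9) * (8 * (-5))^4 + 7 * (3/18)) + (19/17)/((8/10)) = 1392642385/612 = 2275559.45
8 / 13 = 0.62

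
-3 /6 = -1 /2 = -0.50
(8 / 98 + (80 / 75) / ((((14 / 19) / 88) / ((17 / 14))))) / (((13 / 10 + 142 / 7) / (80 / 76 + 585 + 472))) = 1524557912 / 200963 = 7586.26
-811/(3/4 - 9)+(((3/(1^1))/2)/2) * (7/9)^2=117323/1188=98.76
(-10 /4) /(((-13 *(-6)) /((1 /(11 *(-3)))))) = 5 /5148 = 0.00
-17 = -17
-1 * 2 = -2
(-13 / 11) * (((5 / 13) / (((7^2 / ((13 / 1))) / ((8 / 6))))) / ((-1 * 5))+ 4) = -7592 / 1617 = -4.70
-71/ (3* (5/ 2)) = -142/ 15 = -9.47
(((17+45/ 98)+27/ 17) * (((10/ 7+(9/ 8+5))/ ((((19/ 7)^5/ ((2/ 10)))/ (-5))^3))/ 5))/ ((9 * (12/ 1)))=-20643601637218651/ 247755993127556708239680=-0.00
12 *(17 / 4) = 51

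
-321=-321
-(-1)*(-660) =-660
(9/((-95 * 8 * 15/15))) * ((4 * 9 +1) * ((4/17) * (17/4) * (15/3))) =-333/152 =-2.19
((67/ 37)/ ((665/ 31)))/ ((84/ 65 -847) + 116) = -27001/ 233407951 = -0.00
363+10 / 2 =368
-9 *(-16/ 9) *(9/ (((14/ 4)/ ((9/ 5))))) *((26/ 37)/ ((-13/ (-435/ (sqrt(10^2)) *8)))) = 1804032/ 1295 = 1393.07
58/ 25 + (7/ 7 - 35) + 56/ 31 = -29.87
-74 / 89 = -0.83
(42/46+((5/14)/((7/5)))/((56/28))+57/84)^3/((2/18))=523669921875/11451483064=45.73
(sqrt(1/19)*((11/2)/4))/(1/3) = 33*sqrt(19)/152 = 0.95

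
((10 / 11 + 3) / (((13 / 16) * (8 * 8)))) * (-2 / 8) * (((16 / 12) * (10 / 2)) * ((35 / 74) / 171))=-7525 / 21714264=-0.00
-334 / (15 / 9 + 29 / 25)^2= -939375 / 22472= -41.80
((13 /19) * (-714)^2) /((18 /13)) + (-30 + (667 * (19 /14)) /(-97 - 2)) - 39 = 6631917515 /26334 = 251838.59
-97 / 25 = -3.88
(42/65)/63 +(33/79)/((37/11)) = 76631/569985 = 0.13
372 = 372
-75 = -75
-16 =-16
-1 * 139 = -139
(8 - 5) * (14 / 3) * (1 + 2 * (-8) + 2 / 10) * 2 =-2072 / 5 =-414.40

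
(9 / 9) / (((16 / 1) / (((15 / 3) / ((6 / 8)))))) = 5 / 12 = 0.42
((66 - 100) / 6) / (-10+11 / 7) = 0.67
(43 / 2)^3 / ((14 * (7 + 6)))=79507 / 1456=54.61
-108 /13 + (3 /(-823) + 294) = 3056583 /10699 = 285.69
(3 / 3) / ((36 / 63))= 7 / 4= 1.75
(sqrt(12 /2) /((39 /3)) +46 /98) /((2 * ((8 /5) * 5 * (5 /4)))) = sqrt(6) /260 +23 /980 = 0.03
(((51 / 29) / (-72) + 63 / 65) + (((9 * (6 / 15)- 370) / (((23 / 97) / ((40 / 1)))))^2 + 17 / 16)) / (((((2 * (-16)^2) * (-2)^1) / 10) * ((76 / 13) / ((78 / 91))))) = -182863477025081029 / 33429143552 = -5470181.33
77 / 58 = 1.33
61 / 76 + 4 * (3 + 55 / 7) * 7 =23165 / 76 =304.80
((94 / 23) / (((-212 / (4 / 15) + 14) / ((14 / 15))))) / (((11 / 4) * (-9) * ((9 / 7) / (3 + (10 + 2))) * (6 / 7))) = 128968 / 48015099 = 0.00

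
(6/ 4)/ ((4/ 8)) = 3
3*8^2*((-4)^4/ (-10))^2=3145728/ 25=125829.12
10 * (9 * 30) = 2700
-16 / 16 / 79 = -1 / 79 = -0.01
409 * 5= 2045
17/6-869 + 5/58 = -75349/87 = -866.08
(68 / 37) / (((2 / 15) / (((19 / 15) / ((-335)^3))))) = -646 / 1391028875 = -0.00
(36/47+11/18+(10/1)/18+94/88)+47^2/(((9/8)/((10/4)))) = 4911.89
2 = 2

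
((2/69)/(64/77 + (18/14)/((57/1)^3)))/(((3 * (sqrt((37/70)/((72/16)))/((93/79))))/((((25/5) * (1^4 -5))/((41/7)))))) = -0.14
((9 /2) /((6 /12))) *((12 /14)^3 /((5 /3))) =5832 /1715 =3.40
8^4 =4096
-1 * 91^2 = -8281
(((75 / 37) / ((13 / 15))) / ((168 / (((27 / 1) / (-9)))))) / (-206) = 0.00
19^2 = 361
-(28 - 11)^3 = -4913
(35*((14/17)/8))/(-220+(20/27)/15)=-19845/1211488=-0.02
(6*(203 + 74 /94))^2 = 3302571024 /2209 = 1495052.52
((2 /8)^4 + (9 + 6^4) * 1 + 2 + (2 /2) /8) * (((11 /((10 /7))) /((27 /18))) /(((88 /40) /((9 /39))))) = 2342375 /3328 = 703.84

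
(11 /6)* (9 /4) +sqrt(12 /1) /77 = 2* sqrt(3) /77 +33 /8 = 4.17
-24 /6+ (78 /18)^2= 133 /9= 14.78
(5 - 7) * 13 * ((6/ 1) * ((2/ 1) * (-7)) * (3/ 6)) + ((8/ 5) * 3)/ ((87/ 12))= 1092.66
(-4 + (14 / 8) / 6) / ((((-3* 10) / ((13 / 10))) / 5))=1157 / 1440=0.80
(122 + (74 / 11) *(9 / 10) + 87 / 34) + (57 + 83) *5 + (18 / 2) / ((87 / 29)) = 1558857 / 1870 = 833.61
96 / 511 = 0.19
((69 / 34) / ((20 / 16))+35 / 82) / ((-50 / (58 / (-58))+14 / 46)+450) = 328693 / 80203790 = 0.00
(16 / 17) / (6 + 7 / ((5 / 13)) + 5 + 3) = 80 / 2737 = 0.03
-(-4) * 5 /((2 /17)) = 170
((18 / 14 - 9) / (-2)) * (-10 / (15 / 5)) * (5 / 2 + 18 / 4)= -90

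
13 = 13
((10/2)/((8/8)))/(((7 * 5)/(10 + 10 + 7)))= 27/7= 3.86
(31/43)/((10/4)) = 62/215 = 0.29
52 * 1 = 52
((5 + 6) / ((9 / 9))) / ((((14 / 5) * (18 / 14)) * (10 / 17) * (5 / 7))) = 1309 / 180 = 7.27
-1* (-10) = 10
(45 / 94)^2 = 2025 / 8836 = 0.23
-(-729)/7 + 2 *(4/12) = 2201/21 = 104.81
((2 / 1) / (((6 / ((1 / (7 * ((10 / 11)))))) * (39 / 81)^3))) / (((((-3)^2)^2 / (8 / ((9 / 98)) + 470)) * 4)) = 248193 / 307580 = 0.81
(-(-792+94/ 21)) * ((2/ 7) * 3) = 33076/ 49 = 675.02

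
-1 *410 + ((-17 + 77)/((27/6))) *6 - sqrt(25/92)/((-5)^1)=-330 + sqrt(23)/46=-329.90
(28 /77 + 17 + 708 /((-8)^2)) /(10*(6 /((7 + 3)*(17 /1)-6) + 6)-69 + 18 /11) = -205123 /50496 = -4.06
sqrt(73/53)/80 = sqrt(3869)/4240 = 0.01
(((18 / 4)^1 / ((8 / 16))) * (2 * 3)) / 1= 54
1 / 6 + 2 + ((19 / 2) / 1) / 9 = 29 / 9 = 3.22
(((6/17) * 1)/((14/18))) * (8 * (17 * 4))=1728/7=246.86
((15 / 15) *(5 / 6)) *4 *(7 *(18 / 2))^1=210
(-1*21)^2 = 441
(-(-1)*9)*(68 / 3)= 204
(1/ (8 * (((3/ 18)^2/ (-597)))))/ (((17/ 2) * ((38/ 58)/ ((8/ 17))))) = -1246536/ 5491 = -227.01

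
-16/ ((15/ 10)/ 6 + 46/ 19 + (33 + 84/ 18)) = -3648/ 9197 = -0.40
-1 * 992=-992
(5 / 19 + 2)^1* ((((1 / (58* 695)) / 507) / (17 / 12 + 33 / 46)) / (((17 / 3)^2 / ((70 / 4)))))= 62307 / 2203262492561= 0.00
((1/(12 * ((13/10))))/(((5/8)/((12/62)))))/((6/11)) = 44/1209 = 0.04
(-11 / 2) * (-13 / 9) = 7.94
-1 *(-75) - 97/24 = 1703/24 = 70.96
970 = 970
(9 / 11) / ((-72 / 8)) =-1 / 11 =-0.09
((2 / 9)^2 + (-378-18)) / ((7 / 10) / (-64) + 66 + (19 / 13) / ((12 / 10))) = -266839040 / 45292149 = -5.89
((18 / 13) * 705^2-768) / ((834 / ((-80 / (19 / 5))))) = -595764400 / 34333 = -17352.53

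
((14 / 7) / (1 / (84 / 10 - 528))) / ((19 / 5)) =-5196 / 19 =-273.47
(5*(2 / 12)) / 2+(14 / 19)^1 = 263 / 228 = 1.15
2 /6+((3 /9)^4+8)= 676 /81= 8.35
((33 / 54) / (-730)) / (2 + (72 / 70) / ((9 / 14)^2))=-11 / 58984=-0.00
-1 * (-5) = 5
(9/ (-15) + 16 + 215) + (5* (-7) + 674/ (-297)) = 286799/ 1485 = 193.13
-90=-90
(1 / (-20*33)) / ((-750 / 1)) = 0.00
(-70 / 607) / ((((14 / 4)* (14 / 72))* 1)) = -720 / 4249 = -0.17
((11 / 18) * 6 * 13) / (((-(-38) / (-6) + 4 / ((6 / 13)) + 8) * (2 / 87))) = 12441 / 62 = 200.66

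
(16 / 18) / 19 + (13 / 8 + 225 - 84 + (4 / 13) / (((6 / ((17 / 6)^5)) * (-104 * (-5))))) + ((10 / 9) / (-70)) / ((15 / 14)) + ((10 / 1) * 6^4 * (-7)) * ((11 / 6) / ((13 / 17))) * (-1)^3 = 217638.06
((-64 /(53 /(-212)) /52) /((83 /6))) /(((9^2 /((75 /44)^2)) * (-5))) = -1000 /391677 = -0.00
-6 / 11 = -0.55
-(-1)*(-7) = -7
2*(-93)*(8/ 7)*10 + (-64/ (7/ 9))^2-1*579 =199245/ 49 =4066.22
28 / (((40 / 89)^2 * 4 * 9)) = 55447 / 14400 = 3.85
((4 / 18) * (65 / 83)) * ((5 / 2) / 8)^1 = 325 / 5976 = 0.05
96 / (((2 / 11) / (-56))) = -29568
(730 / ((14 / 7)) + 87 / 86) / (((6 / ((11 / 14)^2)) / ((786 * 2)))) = 498941927 / 8428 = 59200.51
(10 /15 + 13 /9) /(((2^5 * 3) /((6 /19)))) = 1 /144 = 0.01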